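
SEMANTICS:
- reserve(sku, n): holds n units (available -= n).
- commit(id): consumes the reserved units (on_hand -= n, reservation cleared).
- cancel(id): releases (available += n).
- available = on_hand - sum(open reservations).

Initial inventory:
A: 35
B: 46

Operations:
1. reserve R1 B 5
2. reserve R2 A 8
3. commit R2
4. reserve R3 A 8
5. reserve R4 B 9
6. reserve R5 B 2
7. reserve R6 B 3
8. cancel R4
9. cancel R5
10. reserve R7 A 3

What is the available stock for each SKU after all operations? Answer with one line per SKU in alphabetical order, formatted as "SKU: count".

Step 1: reserve R1 B 5 -> on_hand[A=35 B=46] avail[A=35 B=41] open={R1}
Step 2: reserve R2 A 8 -> on_hand[A=35 B=46] avail[A=27 B=41] open={R1,R2}
Step 3: commit R2 -> on_hand[A=27 B=46] avail[A=27 B=41] open={R1}
Step 4: reserve R3 A 8 -> on_hand[A=27 B=46] avail[A=19 B=41] open={R1,R3}
Step 5: reserve R4 B 9 -> on_hand[A=27 B=46] avail[A=19 B=32] open={R1,R3,R4}
Step 6: reserve R5 B 2 -> on_hand[A=27 B=46] avail[A=19 B=30] open={R1,R3,R4,R5}
Step 7: reserve R6 B 3 -> on_hand[A=27 B=46] avail[A=19 B=27] open={R1,R3,R4,R5,R6}
Step 8: cancel R4 -> on_hand[A=27 B=46] avail[A=19 B=36] open={R1,R3,R5,R6}
Step 9: cancel R5 -> on_hand[A=27 B=46] avail[A=19 B=38] open={R1,R3,R6}
Step 10: reserve R7 A 3 -> on_hand[A=27 B=46] avail[A=16 B=38] open={R1,R3,R6,R7}

Answer: A: 16
B: 38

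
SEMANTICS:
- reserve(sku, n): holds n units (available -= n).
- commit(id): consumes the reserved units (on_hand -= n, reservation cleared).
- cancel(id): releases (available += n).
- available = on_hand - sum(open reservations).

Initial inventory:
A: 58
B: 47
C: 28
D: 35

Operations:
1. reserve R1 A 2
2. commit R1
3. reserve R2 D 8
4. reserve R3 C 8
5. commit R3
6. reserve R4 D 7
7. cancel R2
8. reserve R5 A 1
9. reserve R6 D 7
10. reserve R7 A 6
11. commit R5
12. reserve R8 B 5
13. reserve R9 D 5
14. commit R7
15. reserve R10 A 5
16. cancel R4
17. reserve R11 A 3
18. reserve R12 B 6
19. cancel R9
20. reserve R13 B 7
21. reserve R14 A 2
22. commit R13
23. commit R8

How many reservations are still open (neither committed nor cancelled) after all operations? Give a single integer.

Step 1: reserve R1 A 2 -> on_hand[A=58 B=47 C=28 D=35] avail[A=56 B=47 C=28 D=35] open={R1}
Step 2: commit R1 -> on_hand[A=56 B=47 C=28 D=35] avail[A=56 B=47 C=28 D=35] open={}
Step 3: reserve R2 D 8 -> on_hand[A=56 B=47 C=28 D=35] avail[A=56 B=47 C=28 D=27] open={R2}
Step 4: reserve R3 C 8 -> on_hand[A=56 B=47 C=28 D=35] avail[A=56 B=47 C=20 D=27] open={R2,R3}
Step 5: commit R3 -> on_hand[A=56 B=47 C=20 D=35] avail[A=56 B=47 C=20 D=27] open={R2}
Step 6: reserve R4 D 7 -> on_hand[A=56 B=47 C=20 D=35] avail[A=56 B=47 C=20 D=20] open={R2,R4}
Step 7: cancel R2 -> on_hand[A=56 B=47 C=20 D=35] avail[A=56 B=47 C=20 D=28] open={R4}
Step 8: reserve R5 A 1 -> on_hand[A=56 B=47 C=20 D=35] avail[A=55 B=47 C=20 D=28] open={R4,R5}
Step 9: reserve R6 D 7 -> on_hand[A=56 B=47 C=20 D=35] avail[A=55 B=47 C=20 D=21] open={R4,R5,R6}
Step 10: reserve R7 A 6 -> on_hand[A=56 B=47 C=20 D=35] avail[A=49 B=47 C=20 D=21] open={R4,R5,R6,R7}
Step 11: commit R5 -> on_hand[A=55 B=47 C=20 D=35] avail[A=49 B=47 C=20 D=21] open={R4,R6,R7}
Step 12: reserve R8 B 5 -> on_hand[A=55 B=47 C=20 D=35] avail[A=49 B=42 C=20 D=21] open={R4,R6,R7,R8}
Step 13: reserve R9 D 5 -> on_hand[A=55 B=47 C=20 D=35] avail[A=49 B=42 C=20 D=16] open={R4,R6,R7,R8,R9}
Step 14: commit R7 -> on_hand[A=49 B=47 C=20 D=35] avail[A=49 B=42 C=20 D=16] open={R4,R6,R8,R9}
Step 15: reserve R10 A 5 -> on_hand[A=49 B=47 C=20 D=35] avail[A=44 B=42 C=20 D=16] open={R10,R4,R6,R8,R9}
Step 16: cancel R4 -> on_hand[A=49 B=47 C=20 D=35] avail[A=44 B=42 C=20 D=23] open={R10,R6,R8,R9}
Step 17: reserve R11 A 3 -> on_hand[A=49 B=47 C=20 D=35] avail[A=41 B=42 C=20 D=23] open={R10,R11,R6,R8,R9}
Step 18: reserve R12 B 6 -> on_hand[A=49 B=47 C=20 D=35] avail[A=41 B=36 C=20 D=23] open={R10,R11,R12,R6,R8,R9}
Step 19: cancel R9 -> on_hand[A=49 B=47 C=20 D=35] avail[A=41 B=36 C=20 D=28] open={R10,R11,R12,R6,R8}
Step 20: reserve R13 B 7 -> on_hand[A=49 B=47 C=20 D=35] avail[A=41 B=29 C=20 D=28] open={R10,R11,R12,R13,R6,R8}
Step 21: reserve R14 A 2 -> on_hand[A=49 B=47 C=20 D=35] avail[A=39 B=29 C=20 D=28] open={R10,R11,R12,R13,R14,R6,R8}
Step 22: commit R13 -> on_hand[A=49 B=40 C=20 D=35] avail[A=39 B=29 C=20 D=28] open={R10,R11,R12,R14,R6,R8}
Step 23: commit R8 -> on_hand[A=49 B=35 C=20 D=35] avail[A=39 B=29 C=20 D=28] open={R10,R11,R12,R14,R6}
Open reservations: ['R10', 'R11', 'R12', 'R14', 'R6'] -> 5

Answer: 5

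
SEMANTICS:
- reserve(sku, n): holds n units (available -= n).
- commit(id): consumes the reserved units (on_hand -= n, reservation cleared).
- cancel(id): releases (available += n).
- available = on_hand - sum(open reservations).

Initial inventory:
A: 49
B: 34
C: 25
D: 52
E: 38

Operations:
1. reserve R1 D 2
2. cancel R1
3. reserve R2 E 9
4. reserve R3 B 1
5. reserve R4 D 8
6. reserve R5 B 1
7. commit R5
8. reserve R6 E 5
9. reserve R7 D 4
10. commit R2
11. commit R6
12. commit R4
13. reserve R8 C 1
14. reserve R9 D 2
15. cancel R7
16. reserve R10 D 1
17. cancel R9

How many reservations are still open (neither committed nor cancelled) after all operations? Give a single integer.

Answer: 3

Derivation:
Step 1: reserve R1 D 2 -> on_hand[A=49 B=34 C=25 D=52 E=38] avail[A=49 B=34 C=25 D=50 E=38] open={R1}
Step 2: cancel R1 -> on_hand[A=49 B=34 C=25 D=52 E=38] avail[A=49 B=34 C=25 D=52 E=38] open={}
Step 3: reserve R2 E 9 -> on_hand[A=49 B=34 C=25 D=52 E=38] avail[A=49 B=34 C=25 D=52 E=29] open={R2}
Step 4: reserve R3 B 1 -> on_hand[A=49 B=34 C=25 D=52 E=38] avail[A=49 B=33 C=25 D=52 E=29] open={R2,R3}
Step 5: reserve R4 D 8 -> on_hand[A=49 B=34 C=25 D=52 E=38] avail[A=49 B=33 C=25 D=44 E=29] open={R2,R3,R4}
Step 6: reserve R5 B 1 -> on_hand[A=49 B=34 C=25 D=52 E=38] avail[A=49 B=32 C=25 D=44 E=29] open={R2,R3,R4,R5}
Step 7: commit R5 -> on_hand[A=49 B=33 C=25 D=52 E=38] avail[A=49 B=32 C=25 D=44 E=29] open={R2,R3,R4}
Step 8: reserve R6 E 5 -> on_hand[A=49 B=33 C=25 D=52 E=38] avail[A=49 B=32 C=25 D=44 E=24] open={R2,R3,R4,R6}
Step 9: reserve R7 D 4 -> on_hand[A=49 B=33 C=25 D=52 E=38] avail[A=49 B=32 C=25 D=40 E=24] open={R2,R3,R4,R6,R7}
Step 10: commit R2 -> on_hand[A=49 B=33 C=25 D=52 E=29] avail[A=49 B=32 C=25 D=40 E=24] open={R3,R4,R6,R7}
Step 11: commit R6 -> on_hand[A=49 B=33 C=25 D=52 E=24] avail[A=49 B=32 C=25 D=40 E=24] open={R3,R4,R7}
Step 12: commit R4 -> on_hand[A=49 B=33 C=25 D=44 E=24] avail[A=49 B=32 C=25 D=40 E=24] open={R3,R7}
Step 13: reserve R8 C 1 -> on_hand[A=49 B=33 C=25 D=44 E=24] avail[A=49 B=32 C=24 D=40 E=24] open={R3,R7,R8}
Step 14: reserve R9 D 2 -> on_hand[A=49 B=33 C=25 D=44 E=24] avail[A=49 B=32 C=24 D=38 E=24] open={R3,R7,R8,R9}
Step 15: cancel R7 -> on_hand[A=49 B=33 C=25 D=44 E=24] avail[A=49 B=32 C=24 D=42 E=24] open={R3,R8,R9}
Step 16: reserve R10 D 1 -> on_hand[A=49 B=33 C=25 D=44 E=24] avail[A=49 B=32 C=24 D=41 E=24] open={R10,R3,R8,R9}
Step 17: cancel R9 -> on_hand[A=49 B=33 C=25 D=44 E=24] avail[A=49 B=32 C=24 D=43 E=24] open={R10,R3,R8}
Open reservations: ['R10', 'R3', 'R8'] -> 3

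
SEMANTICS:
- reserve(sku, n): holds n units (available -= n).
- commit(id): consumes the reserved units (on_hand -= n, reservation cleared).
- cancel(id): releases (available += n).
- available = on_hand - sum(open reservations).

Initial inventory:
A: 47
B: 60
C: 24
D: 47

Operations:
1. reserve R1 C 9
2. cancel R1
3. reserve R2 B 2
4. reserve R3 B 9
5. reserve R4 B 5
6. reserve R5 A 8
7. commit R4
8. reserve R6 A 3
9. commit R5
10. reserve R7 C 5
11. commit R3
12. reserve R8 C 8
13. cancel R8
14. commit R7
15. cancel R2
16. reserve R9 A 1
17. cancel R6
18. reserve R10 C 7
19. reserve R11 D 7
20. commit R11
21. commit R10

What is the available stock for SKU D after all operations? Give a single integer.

Answer: 40

Derivation:
Step 1: reserve R1 C 9 -> on_hand[A=47 B=60 C=24 D=47] avail[A=47 B=60 C=15 D=47] open={R1}
Step 2: cancel R1 -> on_hand[A=47 B=60 C=24 D=47] avail[A=47 B=60 C=24 D=47] open={}
Step 3: reserve R2 B 2 -> on_hand[A=47 B=60 C=24 D=47] avail[A=47 B=58 C=24 D=47] open={R2}
Step 4: reserve R3 B 9 -> on_hand[A=47 B=60 C=24 D=47] avail[A=47 B=49 C=24 D=47] open={R2,R3}
Step 5: reserve R4 B 5 -> on_hand[A=47 B=60 C=24 D=47] avail[A=47 B=44 C=24 D=47] open={R2,R3,R4}
Step 6: reserve R5 A 8 -> on_hand[A=47 B=60 C=24 D=47] avail[A=39 B=44 C=24 D=47] open={R2,R3,R4,R5}
Step 7: commit R4 -> on_hand[A=47 B=55 C=24 D=47] avail[A=39 B=44 C=24 D=47] open={R2,R3,R5}
Step 8: reserve R6 A 3 -> on_hand[A=47 B=55 C=24 D=47] avail[A=36 B=44 C=24 D=47] open={R2,R3,R5,R6}
Step 9: commit R5 -> on_hand[A=39 B=55 C=24 D=47] avail[A=36 B=44 C=24 D=47] open={R2,R3,R6}
Step 10: reserve R7 C 5 -> on_hand[A=39 B=55 C=24 D=47] avail[A=36 B=44 C=19 D=47] open={R2,R3,R6,R7}
Step 11: commit R3 -> on_hand[A=39 B=46 C=24 D=47] avail[A=36 B=44 C=19 D=47] open={R2,R6,R7}
Step 12: reserve R8 C 8 -> on_hand[A=39 B=46 C=24 D=47] avail[A=36 B=44 C=11 D=47] open={R2,R6,R7,R8}
Step 13: cancel R8 -> on_hand[A=39 B=46 C=24 D=47] avail[A=36 B=44 C=19 D=47] open={R2,R6,R7}
Step 14: commit R7 -> on_hand[A=39 B=46 C=19 D=47] avail[A=36 B=44 C=19 D=47] open={R2,R6}
Step 15: cancel R2 -> on_hand[A=39 B=46 C=19 D=47] avail[A=36 B=46 C=19 D=47] open={R6}
Step 16: reserve R9 A 1 -> on_hand[A=39 B=46 C=19 D=47] avail[A=35 B=46 C=19 D=47] open={R6,R9}
Step 17: cancel R6 -> on_hand[A=39 B=46 C=19 D=47] avail[A=38 B=46 C=19 D=47] open={R9}
Step 18: reserve R10 C 7 -> on_hand[A=39 B=46 C=19 D=47] avail[A=38 B=46 C=12 D=47] open={R10,R9}
Step 19: reserve R11 D 7 -> on_hand[A=39 B=46 C=19 D=47] avail[A=38 B=46 C=12 D=40] open={R10,R11,R9}
Step 20: commit R11 -> on_hand[A=39 B=46 C=19 D=40] avail[A=38 B=46 C=12 D=40] open={R10,R9}
Step 21: commit R10 -> on_hand[A=39 B=46 C=12 D=40] avail[A=38 B=46 C=12 D=40] open={R9}
Final available[D] = 40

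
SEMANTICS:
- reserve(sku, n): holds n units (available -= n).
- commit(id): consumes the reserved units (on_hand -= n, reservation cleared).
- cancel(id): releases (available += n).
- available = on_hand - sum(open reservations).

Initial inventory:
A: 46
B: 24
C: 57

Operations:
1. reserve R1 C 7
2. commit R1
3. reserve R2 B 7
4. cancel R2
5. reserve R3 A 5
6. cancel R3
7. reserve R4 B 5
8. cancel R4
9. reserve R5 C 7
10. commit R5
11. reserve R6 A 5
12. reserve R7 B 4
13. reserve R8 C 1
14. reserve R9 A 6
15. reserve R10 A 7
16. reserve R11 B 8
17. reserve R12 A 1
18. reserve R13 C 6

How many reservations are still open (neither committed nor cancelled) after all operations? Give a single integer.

Step 1: reserve R1 C 7 -> on_hand[A=46 B=24 C=57] avail[A=46 B=24 C=50] open={R1}
Step 2: commit R1 -> on_hand[A=46 B=24 C=50] avail[A=46 B=24 C=50] open={}
Step 3: reserve R2 B 7 -> on_hand[A=46 B=24 C=50] avail[A=46 B=17 C=50] open={R2}
Step 4: cancel R2 -> on_hand[A=46 B=24 C=50] avail[A=46 B=24 C=50] open={}
Step 5: reserve R3 A 5 -> on_hand[A=46 B=24 C=50] avail[A=41 B=24 C=50] open={R3}
Step 6: cancel R3 -> on_hand[A=46 B=24 C=50] avail[A=46 B=24 C=50] open={}
Step 7: reserve R4 B 5 -> on_hand[A=46 B=24 C=50] avail[A=46 B=19 C=50] open={R4}
Step 8: cancel R4 -> on_hand[A=46 B=24 C=50] avail[A=46 B=24 C=50] open={}
Step 9: reserve R5 C 7 -> on_hand[A=46 B=24 C=50] avail[A=46 B=24 C=43] open={R5}
Step 10: commit R5 -> on_hand[A=46 B=24 C=43] avail[A=46 B=24 C=43] open={}
Step 11: reserve R6 A 5 -> on_hand[A=46 B=24 C=43] avail[A=41 B=24 C=43] open={R6}
Step 12: reserve R7 B 4 -> on_hand[A=46 B=24 C=43] avail[A=41 B=20 C=43] open={R6,R7}
Step 13: reserve R8 C 1 -> on_hand[A=46 B=24 C=43] avail[A=41 B=20 C=42] open={R6,R7,R8}
Step 14: reserve R9 A 6 -> on_hand[A=46 B=24 C=43] avail[A=35 B=20 C=42] open={R6,R7,R8,R9}
Step 15: reserve R10 A 7 -> on_hand[A=46 B=24 C=43] avail[A=28 B=20 C=42] open={R10,R6,R7,R8,R9}
Step 16: reserve R11 B 8 -> on_hand[A=46 B=24 C=43] avail[A=28 B=12 C=42] open={R10,R11,R6,R7,R8,R9}
Step 17: reserve R12 A 1 -> on_hand[A=46 B=24 C=43] avail[A=27 B=12 C=42] open={R10,R11,R12,R6,R7,R8,R9}
Step 18: reserve R13 C 6 -> on_hand[A=46 B=24 C=43] avail[A=27 B=12 C=36] open={R10,R11,R12,R13,R6,R7,R8,R9}
Open reservations: ['R10', 'R11', 'R12', 'R13', 'R6', 'R7', 'R8', 'R9'] -> 8

Answer: 8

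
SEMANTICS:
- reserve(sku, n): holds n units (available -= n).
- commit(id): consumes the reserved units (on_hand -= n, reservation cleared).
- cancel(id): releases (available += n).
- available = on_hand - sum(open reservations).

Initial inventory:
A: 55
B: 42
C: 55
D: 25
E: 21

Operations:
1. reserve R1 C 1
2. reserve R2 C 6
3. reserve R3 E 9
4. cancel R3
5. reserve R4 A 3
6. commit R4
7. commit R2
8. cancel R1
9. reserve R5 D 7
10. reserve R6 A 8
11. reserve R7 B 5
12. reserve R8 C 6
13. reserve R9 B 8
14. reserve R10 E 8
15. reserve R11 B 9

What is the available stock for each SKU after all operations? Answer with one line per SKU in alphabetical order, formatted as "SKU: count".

Answer: A: 44
B: 20
C: 43
D: 18
E: 13

Derivation:
Step 1: reserve R1 C 1 -> on_hand[A=55 B=42 C=55 D=25 E=21] avail[A=55 B=42 C=54 D=25 E=21] open={R1}
Step 2: reserve R2 C 6 -> on_hand[A=55 B=42 C=55 D=25 E=21] avail[A=55 B=42 C=48 D=25 E=21] open={R1,R2}
Step 3: reserve R3 E 9 -> on_hand[A=55 B=42 C=55 D=25 E=21] avail[A=55 B=42 C=48 D=25 E=12] open={R1,R2,R3}
Step 4: cancel R3 -> on_hand[A=55 B=42 C=55 D=25 E=21] avail[A=55 B=42 C=48 D=25 E=21] open={R1,R2}
Step 5: reserve R4 A 3 -> on_hand[A=55 B=42 C=55 D=25 E=21] avail[A=52 B=42 C=48 D=25 E=21] open={R1,R2,R4}
Step 6: commit R4 -> on_hand[A=52 B=42 C=55 D=25 E=21] avail[A=52 B=42 C=48 D=25 E=21] open={R1,R2}
Step 7: commit R2 -> on_hand[A=52 B=42 C=49 D=25 E=21] avail[A=52 B=42 C=48 D=25 E=21] open={R1}
Step 8: cancel R1 -> on_hand[A=52 B=42 C=49 D=25 E=21] avail[A=52 B=42 C=49 D=25 E=21] open={}
Step 9: reserve R5 D 7 -> on_hand[A=52 B=42 C=49 D=25 E=21] avail[A=52 B=42 C=49 D=18 E=21] open={R5}
Step 10: reserve R6 A 8 -> on_hand[A=52 B=42 C=49 D=25 E=21] avail[A=44 B=42 C=49 D=18 E=21] open={R5,R6}
Step 11: reserve R7 B 5 -> on_hand[A=52 B=42 C=49 D=25 E=21] avail[A=44 B=37 C=49 D=18 E=21] open={R5,R6,R7}
Step 12: reserve R8 C 6 -> on_hand[A=52 B=42 C=49 D=25 E=21] avail[A=44 B=37 C=43 D=18 E=21] open={R5,R6,R7,R8}
Step 13: reserve R9 B 8 -> on_hand[A=52 B=42 C=49 D=25 E=21] avail[A=44 B=29 C=43 D=18 E=21] open={R5,R6,R7,R8,R9}
Step 14: reserve R10 E 8 -> on_hand[A=52 B=42 C=49 D=25 E=21] avail[A=44 B=29 C=43 D=18 E=13] open={R10,R5,R6,R7,R8,R9}
Step 15: reserve R11 B 9 -> on_hand[A=52 B=42 C=49 D=25 E=21] avail[A=44 B=20 C=43 D=18 E=13] open={R10,R11,R5,R6,R7,R8,R9}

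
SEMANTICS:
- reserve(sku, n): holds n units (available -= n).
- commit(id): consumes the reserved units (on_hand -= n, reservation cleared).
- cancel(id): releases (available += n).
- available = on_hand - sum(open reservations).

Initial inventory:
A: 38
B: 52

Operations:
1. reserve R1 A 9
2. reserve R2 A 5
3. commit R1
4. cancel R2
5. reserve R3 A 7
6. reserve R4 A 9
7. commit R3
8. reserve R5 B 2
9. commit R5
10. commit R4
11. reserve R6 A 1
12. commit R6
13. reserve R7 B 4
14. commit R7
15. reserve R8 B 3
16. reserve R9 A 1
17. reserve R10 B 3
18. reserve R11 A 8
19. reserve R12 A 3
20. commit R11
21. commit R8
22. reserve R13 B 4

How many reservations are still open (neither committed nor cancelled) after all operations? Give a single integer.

Answer: 4

Derivation:
Step 1: reserve R1 A 9 -> on_hand[A=38 B=52] avail[A=29 B=52] open={R1}
Step 2: reserve R2 A 5 -> on_hand[A=38 B=52] avail[A=24 B=52] open={R1,R2}
Step 3: commit R1 -> on_hand[A=29 B=52] avail[A=24 B=52] open={R2}
Step 4: cancel R2 -> on_hand[A=29 B=52] avail[A=29 B=52] open={}
Step 5: reserve R3 A 7 -> on_hand[A=29 B=52] avail[A=22 B=52] open={R3}
Step 6: reserve R4 A 9 -> on_hand[A=29 B=52] avail[A=13 B=52] open={R3,R4}
Step 7: commit R3 -> on_hand[A=22 B=52] avail[A=13 B=52] open={R4}
Step 8: reserve R5 B 2 -> on_hand[A=22 B=52] avail[A=13 B=50] open={R4,R5}
Step 9: commit R5 -> on_hand[A=22 B=50] avail[A=13 B=50] open={R4}
Step 10: commit R4 -> on_hand[A=13 B=50] avail[A=13 B=50] open={}
Step 11: reserve R6 A 1 -> on_hand[A=13 B=50] avail[A=12 B=50] open={R6}
Step 12: commit R6 -> on_hand[A=12 B=50] avail[A=12 B=50] open={}
Step 13: reserve R7 B 4 -> on_hand[A=12 B=50] avail[A=12 B=46] open={R7}
Step 14: commit R7 -> on_hand[A=12 B=46] avail[A=12 B=46] open={}
Step 15: reserve R8 B 3 -> on_hand[A=12 B=46] avail[A=12 B=43] open={R8}
Step 16: reserve R9 A 1 -> on_hand[A=12 B=46] avail[A=11 B=43] open={R8,R9}
Step 17: reserve R10 B 3 -> on_hand[A=12 B=46] avail[A=11 B=40] open={R10,R8,R9}
Step 18: reserve R11 A 8 -> on_hand[A=12 B=46] avail[A=3 B=40] open={R10,R11,R8,R9}
Step 19: reserve R12 A 3 -> on_hand[A=12 B=46] avail[A=0 B=40] open={R10,R11,R12,R8,R9}
Step 20: commit R11 -> on_hand[A=4 B=46] avail[A=0 B=40] open={R10,R12,R8,R9}
Step 21: commit R8 -> on_hand[A=4 B=43] avail[A=0 B=40] open={R10,R12,R9}
Step 22: reserve R13 B 4 -> on_hand[A=4 B=43] avail[A=0 B=36] open={R10,R12,R13,R9}
Open reservations: ['R10', 'R12', 'R13', 'R9'] -> 4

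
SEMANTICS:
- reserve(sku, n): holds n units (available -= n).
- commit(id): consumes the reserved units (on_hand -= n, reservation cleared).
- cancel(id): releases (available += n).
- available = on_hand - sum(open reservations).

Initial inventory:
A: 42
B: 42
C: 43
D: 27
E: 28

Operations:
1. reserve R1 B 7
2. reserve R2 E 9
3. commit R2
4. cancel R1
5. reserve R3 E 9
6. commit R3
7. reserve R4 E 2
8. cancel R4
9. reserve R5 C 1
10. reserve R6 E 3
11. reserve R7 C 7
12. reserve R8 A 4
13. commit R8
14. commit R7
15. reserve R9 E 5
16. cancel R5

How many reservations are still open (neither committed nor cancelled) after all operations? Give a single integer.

Step 1: reserve R1 B 7 -> on_hand[A=42 B=42 C=43 D=27 E=28] avail[A=42 B=35 C=43 D=27 E=28] open={R1}
Step 2: reserve R2 E 9 -> on_hand[A=42 B=42 C=43 D=27 E=28] avail[A=42 B=35 C=43 D=27 E=19] open={R1,R2}
Step 3: commit R2 -> on_hand[A=42 B=42 C=43 D=27 E=19] avail[A=42 B=35 C=43 D=27 E=19] open={R1}
Step 4: cancel R1 -> on_hand[A=42 B=42 C=43 D=27 E=19] avail[A=42 B=42 C=43 D=27 E=19] open={}
Step 5: reserve R3 E 9 -> on_hand[A=42 B=42 C=43 D=27 E=19] avail[A=42 B=42 C=43 D=27 E=10] open={R3}
Step 6: commit R3 -> on_hand[A=42 B=42 C=43 D=27 E=10] avail[A=42 B=42 C=43 D=27 E=10] open={}
Step 7: reserve R4 E 2 -> on_hand[A=42 B=42 C=43 D=27 E=10] avail[A=42 B=42 C=43 D=27 E=8] open={R4}
Step 8: cancel R4 -> on_hand[A=42 B=42 C=43 D=27 E=10] avail[A=42 B=42 C=43 D=27 E=10] open={}
Step 9: reserve R5 C 1 -> on_hand[A=42 B=42 C=43 D=27 E=10] avail[A=42 B=42 C=42 D=27 E=10] open={R5}
Step 10: reserve R6 E 3 -> on_hand[A=42 B=42 C=43 D=27 E=10] avail[A=42 B=42 C=42 D=27 E=7] open={R5,R6}
Step 11: reserve R7 C 7 -> on_hand[A=42 B=42 C=43 D=27 E=10] avail[A=42 B=42 C=35 D=27 E=7] open={R5,R6,R7}
Step 12: reserve R8 A 4 -> on_hand[A=42 B=42 C=43 D=27 E=10] avail[A=38 B=42 C=35 D=27 E=7] open={R5,R6,R7,R8}
Step 13: commit R8 -> on_hand[A=38 B=42 C=43 D=27 E=10] avail[A=38 B=42 C=35 D=27 E=7] open={R5,R6,R7}
Step 14: commit R7 -> on_hand[A=38 B=42 C=36 D=27 E=10] avail[A=38 B=42 C=35 D=27 E=7] open={R5,R6}
Step 15: reserve R9 E 5 -> on_hand[A=38 B=42 C=36 D=27 E=10] avail[A=38 B=42 C=35 D=27 E=2] open={R5,R6,R9}
Step 16: cancel R5 -> on_hand[A=38 B=42 C=36 D=27 E=10] avail[A=38 B=42 C=36 D=27 E=2] open={R6,R9}
Open reservations: ['R6', 'R9'] -> 2

Answer: 2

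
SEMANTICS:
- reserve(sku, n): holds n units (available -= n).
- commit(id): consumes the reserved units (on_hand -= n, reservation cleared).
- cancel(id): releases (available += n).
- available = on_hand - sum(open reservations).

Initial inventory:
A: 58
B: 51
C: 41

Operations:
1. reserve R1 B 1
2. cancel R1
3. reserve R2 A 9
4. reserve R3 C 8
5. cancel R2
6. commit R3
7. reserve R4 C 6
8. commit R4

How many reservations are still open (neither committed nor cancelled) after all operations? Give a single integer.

Step 1: reserve R1 B 1 -> on_hand[A=58 B=51 C=41] avail[A=58 B=50 C=41] open={R1}
Step 2: cancel R1 -> on_hand[A=58 B=51 C=41] avail[A=58 B=51 C=41] open={}
Step 3: reserve R2 A 9 -> on_hand[A=58 B=51 C=41] avail[A=49 B=51 C=41] open={R2}
Step 4: reserve R3 C 8 -> on_hand[A=58 B=51 C=41] avail[A=49 B=51 C=33] open={R2,R3}
Step 5: cancel R2 -> on_hand[A=58 B=51 C=41] avail[A=58 B=51 C=33] open={R3}
Step 6: commit R3 -> on_hand[A=58 B=51 C=33] avail[A=58 B=51 C=33] open={}
Step 7: reserve R4 C 6 -> on_hand[A=58 B=51 C=33] avail[A=58 B=51 C=27] open={R4}
Step 8: commit R4 -> on_hand[A=58 B=51 C=27] avail[A=58 B=51 C=27] open={}
Open reservations: [] -> 0

Answer: 0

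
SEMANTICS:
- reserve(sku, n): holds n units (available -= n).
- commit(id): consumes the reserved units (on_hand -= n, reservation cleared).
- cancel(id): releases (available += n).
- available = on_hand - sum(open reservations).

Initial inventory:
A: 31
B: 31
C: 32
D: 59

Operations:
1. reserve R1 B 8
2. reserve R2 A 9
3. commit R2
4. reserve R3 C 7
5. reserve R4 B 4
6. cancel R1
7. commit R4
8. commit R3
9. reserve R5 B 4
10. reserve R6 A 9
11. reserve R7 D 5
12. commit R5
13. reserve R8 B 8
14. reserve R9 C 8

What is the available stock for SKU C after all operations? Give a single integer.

Step 1: reserve R1 B 8 -> on_hand[A=31 B=31 C=32 D=59] avail[A=31 B=23 C=32 D=59] open={R1}
Step 2: reserve R2 A 9 -> on_hand[A=31 B=31 C=32 D=59] avail[A=22 B=23 C=32 D=59] open={R1,R2}
Step 3: commit R2 -> on_hand[A=22 B=31 C=32 D=59] avail[A=22 B=23 C=32 D=59] open={R1}
Step 4: reserve R3 C 7 -> on_hand[A=22 B=31 C=32 D=59] avail[A=22 B=23 C=25 D=59] open={R1,R3}
Step 5: reserve R4 B 4 -> on_hand[A=22 B=31 C=32 D=59] avail[A=22 B=19 C=25 D=59] open={R1,R3,R4}
Step 6: cancel R1 -> on_hand[A=22 B=31 C=32 D=59] avail[A=22 B=27 C=25 D=59] open={R3,R4}
Step 7: commit R4 -> on_hand[A=22 B=27 C=32 D=59] avail[A=22 B=27 C=25 D=59] open={R3}
Step 8: commit R3 -> on_hand[A=22 B=27 C=25 D=59] avail[A=22 B=27 C=25 D=59] open={}
Step 9: reserve R5 B 4 -> on_hand[A=22 B=27 C=25 D=59] avail[A=22 B=23 C=25 D=59] open={R5}
Step 10: reserve R6 A 9 -> on_hand[A=22 B=27 C=25 D=59] avail[A=13 B=23 C=25 D=59] open={R5,R6}
Step 11: reserve R7 D 5 -> on_hand[A=22 B=27 C=25 D=59] avail[A=13 B=23 C=25 D=54] open={R5,R6,R7}
Step 12: commit R5 -> on_hand[A=22 B=23 C=25 D=59] avail[A=13 B=23 C=25 D=54] open={R6,R7}
Step 13: reserve R8 B 8 -> on_hand[A=22 B=23 C=25 D=59] avail[A=13 B=15 C=25 D=54] open={R6,R7,R8}
Step 14: reserve R9 C 8 -> on_hand[A=22 B=23 C=25 D=59] avail[A=13 B=15 C=17 D=54] open={R6,R7,R8,R9}
Final available[C] = 17

Answer: 17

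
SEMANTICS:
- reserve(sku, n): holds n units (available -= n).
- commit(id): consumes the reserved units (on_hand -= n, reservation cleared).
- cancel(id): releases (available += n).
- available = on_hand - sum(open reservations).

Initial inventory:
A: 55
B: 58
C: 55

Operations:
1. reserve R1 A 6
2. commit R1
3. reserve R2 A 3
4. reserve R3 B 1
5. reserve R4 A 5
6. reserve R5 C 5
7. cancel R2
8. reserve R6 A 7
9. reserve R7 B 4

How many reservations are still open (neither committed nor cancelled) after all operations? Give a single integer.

Step 1: reserve R1 A 6 -> on_hand[A=55 B=58 C=55] avail[A=49 B=58 C=55] open={R1}
Step 2: commit R1 -> on_hand[A=49 B=58 C=55] avail[A=49 B=58 C=55] open={}
Step 3: reserve R2 A 3 -> on_hand[A=49 B=58 C=55] avail[A=46 B=58 C=55] open={R2}
Step 4: reserve R3 B 1 -> on_hand[A=49 B=58 C=55] avail[A=46 B=57 C=55] open={R2,R3}
Step 5: reserve R4 A 5 -> on_hand[A=49 B=58 C=55] avail[A=41 B=57 C=55] open={R2,R3,R4}
Step 6: reserve R5 C 5 -> on_hand[A=49 B=58 C=55] avail[A=41 B=57 C=50] open={R2,R3,R4,R5}
Step 7: cancel R2 -> on_hand[A=49 B=58 C=55] avail[A=44 B=57 C=50] open={R3,R4,R5}
Step 8: reserve R6 A 7 -> on_hand[A=49 B=58 C=55] avail[A=37 B=57 C=50] open={R3,R4,R5,R6}
Step 9: reserve R7 B 4 -> on_hand[A=49 B=58 C=55] avail[A=37 B=53 C=50] open={R3,R4,R5,R6,R7}
Open reservations: ['R3', 'R4', 'R5', 'R6', 'R7'] -> 5

Answer: 5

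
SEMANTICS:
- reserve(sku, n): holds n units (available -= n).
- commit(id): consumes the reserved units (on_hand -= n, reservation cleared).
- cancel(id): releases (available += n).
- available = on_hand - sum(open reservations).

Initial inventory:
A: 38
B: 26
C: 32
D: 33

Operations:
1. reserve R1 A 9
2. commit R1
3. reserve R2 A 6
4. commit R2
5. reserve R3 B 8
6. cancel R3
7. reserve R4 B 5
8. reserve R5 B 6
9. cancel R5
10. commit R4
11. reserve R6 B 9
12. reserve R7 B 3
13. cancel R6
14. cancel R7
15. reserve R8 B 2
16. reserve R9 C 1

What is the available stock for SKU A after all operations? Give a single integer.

Answer: 23

Derivation:
Step 1: reserve R1 A 9 -> on_hand[A=38 B=26 C=32 D=33] avail[A=29 B=26 C=32 D=33] open={R1}
Step 2: commit R1 -> on_hand[A=29 B=26 C=32 D=33] avail[A=29 B=26 C=32 D=33] open={}
Step 3: reserve R2 A 6 -> on_hand[A=29 B=26 C=32 D=33] avail[A=23 B=26 C=32 D=33] open={R2}
Step 4: commit R2 -> on_hand[A=23 B=26 C=32 D=33] avail[A=23 B=26 C=32 D=33] open={}
Step 5: reserve R3 B 8 -> on_hand[A=23 B=26 C=32 D=33] avail[A=23 B=18 C=32 D=33] open={R3}
Step 6: cancel R3 -> on_hand[A=23 B=26 C=32 D=33] avail[A=23 B=26 C=32 D=33] open={}
Step 7: reserve R4 B 5 -> on_hand[A=23 B=26 C=32 D=33] avail[A=23 B=21 C=32 D=33] open={R4}
Step 8: reserve R5 B 6 -> on_hand[A=23 B=26 C=32 D=33] avail[A=23 B=15 C=32 D=33] open={R4,R5}
Step 9: cancel R5 -> on_hand[A=23 B=26 C=32 D=33] avail[A=23 B=21 C=32 D=33] open={R4}
Step 10: commit R4 -> on_hand[A=23 B=21 C=32 D=33] avail[A=23 B=21 C=32 D=33] open={}
Step 11: reserve R6 B 9 -> on_hand[A=23 B=21 C=32 D=33] avail[A=23 B=12 C=32 D=33] open={R6}
Step 12: reserve R7 B 3 -> on_hand[A=23 B=21 C=32 D=33] avail[A=23 B=9 C=32 D=33] open={R6,R7}
Step 13: cancel R6 -> on_hand[A=23 B=21 C=32 D=33] avail[A=23 B=18 C=32 D=33] open={R7}
Step 14: cancel R7 -> on_hand[A=23 B=21 C=32 D=33] avail[A=23 B=21 C=32 D=33] open={}
Step 15: reserve R8 B 2 -> on_hand[A=23 B=21 C=32 D=33] avail[A=23 B=19 C=32 D=33] open={R8}
Step 16: reserve R9 C 1 -> on_hand[A=23 B=21 C=32 D=33] avail[A=23 B=19 C=31 D=33] open={R8,R9}
Final available[A] = 23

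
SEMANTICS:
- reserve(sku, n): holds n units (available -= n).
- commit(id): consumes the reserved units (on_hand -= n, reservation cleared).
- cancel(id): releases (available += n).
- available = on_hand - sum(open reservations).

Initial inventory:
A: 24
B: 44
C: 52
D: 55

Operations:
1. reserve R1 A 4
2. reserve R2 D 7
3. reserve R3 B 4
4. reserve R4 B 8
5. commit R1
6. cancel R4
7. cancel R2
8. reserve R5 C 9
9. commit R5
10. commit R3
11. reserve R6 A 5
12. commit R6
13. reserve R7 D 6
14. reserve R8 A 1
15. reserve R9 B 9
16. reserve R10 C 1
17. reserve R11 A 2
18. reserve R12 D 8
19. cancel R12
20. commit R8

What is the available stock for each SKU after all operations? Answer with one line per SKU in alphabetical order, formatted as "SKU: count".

Answer: A: 12
B: 31
C: 42
D: 49

Derivation:
Step 1: reserve R1 A 4 -> on_hand[A=24 B=44 C=52 D=55] avail[A=20 B=44 C=52 D=55] open={R1}
Step 2: reserve R2 D 7 -> on_hand[A=24 B=44 C=52 D=55] avail[A=20 B=44 C=52 D=48] open={R1,R2}
Step 3: reserve R3 B 4 -> on_hand[A=24 B=44 C=52 D=55] avail[A=20 B=40 C=52 D=48] open={R1,R2,R3}
Step 4: reserve R4 B 8 -> on_hand[A=24 B=44 C=52 D=55] avail[A=20 B=32 C=52 D=48] open={R1,R2,R3,R4}
Step 5: commit R1 -> on_hand[A=20 B=44 C=52 D=55] avail[A=20 B=32 C=52 D=48] open={R2,R3,R4}
Step 6: cancel R4 -> on_hand[A=20 B=44 C=52 D=55] avail[A=20 B=40 C=52 D=48] open={R2,R3}
Step 7: cancel R2 -> on_hand[A=20 B=44 C=52 D=55] avail[A=20 B=40 C=52 D=55] open={R3}
Step 8: reserve R5 C 9 -> on_hand[A=20 B=44 C=52 D=55] avail[A=20 B=40 C=43 D=55] open={R3,R5}
Step 9: commit R5 -> on_hand[A=20 B=44 C=43 D=55] avail[A=20 B=40 C=43 D=55] open={R3}
Step 10: commit R3 -> on_hand[A=20 B=40 C=43 D=55] avail[A=20 B=40 C=43 D=55] open={}
Step 11: reserve R6 A 5 -> on_hand[A=20 B=40 C=43 D=55] avail[A=15 B=40 C=43 D=55] open={R6}
Step 12: commit R6 -> on_hand[A=15 B=40 C=43 D=55] avail[A=15 B=40 C=43 D=55] open={}
Step 13: reserve R7 D 6 -> on_hand[A=15 B=40 C=43 D=55] avail[A=15 B=40 C=43 D=49] open={R7}
Step 14: reserve R8 A 1 -> on_hand[A=15 B=40 C=43 D=55] avail[A=14 B=40 C=43 D=49] open={R7,R8}
Step 15: reserve R9 B 9 -> on_hand[A=15 B=40 C=43 D=55] avail[A=14 B=31 C=43 D=49] open={R7,R8,R9}
Step 16: reserve R10 C 1 -> on_hand[A=15 B=40 C=43 D=55] avail[A=14 B=31 C=42 D=49] open={R10,R7,R8,R9}
Step 17: reserve R11 A 2 -> on_hand[A=15 B=40 C=43 D=55] avail[A=12 B=31 C=42 D=49] open={R10,R11,R7,R8,R9}
Step 18: reserve R12 D 8 -> on_hand[A=15 B=40 C=43 D=55] avail[A=12 B=31 C=42 D=41] open={R10,R11,R12,R7,R8,R9}
Step 19: cancel R12 -> on_hand[A=15 B=40 C=43 D=55] avail[A=12 B=31 C=42 D=49] open={R10,R11,R7,R8,R9}
Step 20: commit R8 -> on_hand[A=14 B=40 C=43 D=55] avail[A=12 B=31 C=42 D=49] open={R10,R11,R7,R9}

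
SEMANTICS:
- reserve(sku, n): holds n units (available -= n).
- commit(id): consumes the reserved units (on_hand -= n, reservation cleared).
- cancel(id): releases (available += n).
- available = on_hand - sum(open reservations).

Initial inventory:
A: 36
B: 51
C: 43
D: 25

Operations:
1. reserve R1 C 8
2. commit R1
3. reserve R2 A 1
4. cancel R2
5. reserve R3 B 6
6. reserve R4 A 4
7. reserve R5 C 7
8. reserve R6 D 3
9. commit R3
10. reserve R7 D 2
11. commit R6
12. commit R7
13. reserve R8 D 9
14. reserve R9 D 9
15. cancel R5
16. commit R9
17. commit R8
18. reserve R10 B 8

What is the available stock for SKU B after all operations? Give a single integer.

Answer: 37

Derivation:
Step 1: reserve R1 C 8 -> on_hand[A=36 B=51 C=43 D=25] avail[A=36 B=51 C=35 D=25] open={R1}
Step 2: commit R1 -> on_hand[A=36 B=51 C=35 D=25] avail[A=36 B=51 C=35 D=25] open={}
Step 3: reserve R2 A 1 -> on_hand[A=36 B=51 C=35 D=25] avail[A=35 B=51 C=35 D=25] open={R2}
Step 4: cancel R2 -> on_hand[A=36 B=51 C=35 D=25] avail[A=36 B=51 C=35 D=25] open={}
Step 5: reserve R3 B 6 -> on_hand[A=36 B=51 C=35 D=25] avail[A=36 B=45 C=35 D=25] open={R3}
Step 6: reserve R4 A 4 -> on_hand[A=36 B=51 C=35 D=25] avail[A=32 B=45 C=35 D=25] open={R3,R4}
Step 7: reserve R5 C 7 -> on_hand[A=36 B=51 C=35 D=25] avail[A=32 B=45 C=28 D=25] open={R3,R4,R5}
Step 8: reserve R6 D 3 -> on_hand[A=36 B=51 C=35 D=25] avail[A=32 B=45 C=28 D=22] open={R3,R4,R5,R6}
Step 9: commit R3 -> on_hand[A=36 B=45 C=35 D=25] avail[A=32 B=45 C=28 D=22] open={R4,R5,R6}
Step 10: reserve R7 D 2 -> on_hand[A=36 B=45 C=35 D=25] avail[A=32 B=45 C=28 D=20] open={R4,R5,R6,R7}
Step 11: commit R6 -> on_hand[A=36 B=45 C=35 D=22] avail[A=32 B=45 C=28 D=20] open={R4,R5,R7}
Step 12: commit R7 -> on_hand[A=36 B=45 C=35 D=20] avail[A=32 B=45 C=28 D=20] open={R4,R5}
Step 13: reserve R8 D 9 -> on_hand[A=36 B=45 C=35 D=20] avail[A=32 B=45 C=28 D=11] open={R4,R5,R8}
Step 14: reserve R9 D 9 -> on_hand[A=36 B=45 C=35 D=20] avail[A=32 B=45 C=28 D=2] open={R4,R5,R8,R9}
Step 15: cancel R5 -> on_hand[A=36 B=45 C=35 D=20] avail[A=32 B=45 C=35 D=2] open={R4,R8,R9}
Step 16: commit R9 -> on_hand[A=36 B=45 C=35 D=11] avail[A=32 B=45 C=35 D=2] open={R4,R8}
Step 17: commit R8 -> on_hand[A=36 B=45 C=35 D=2] avail[A=32 B=45 C=35 D=2] open={R4}
Step 18: reserve R10 B 8 -> on_hand[A=36 B=45 C=35 D=2] avail[A=32 B=37 C=35 D=2] open={R10,R4}
Final available[B] = 37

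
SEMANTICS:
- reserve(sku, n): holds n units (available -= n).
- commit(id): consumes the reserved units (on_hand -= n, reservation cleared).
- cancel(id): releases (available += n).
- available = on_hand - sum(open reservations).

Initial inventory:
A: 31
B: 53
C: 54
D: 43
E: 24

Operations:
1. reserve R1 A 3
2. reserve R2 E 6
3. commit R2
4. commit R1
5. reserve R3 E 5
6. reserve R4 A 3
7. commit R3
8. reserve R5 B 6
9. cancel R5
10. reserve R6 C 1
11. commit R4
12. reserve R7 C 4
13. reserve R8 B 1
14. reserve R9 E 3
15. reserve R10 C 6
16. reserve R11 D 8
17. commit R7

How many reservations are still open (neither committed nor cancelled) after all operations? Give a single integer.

Answer: 5

Derivation:
Step 1: reserve R1 A 3 -> on_hand[A=31 B=53 C=54 D=43 E=24] avail[A=28 B=53 C=54 D=43 E=24] open={R1}
Step 2: reserve R2 E 6 -> on_hand[A=31 B=53 C=54 D=43 E=24] avail[A=28 B=53 C=54 D=43 E=18] open={R1,R2}
Step 3: commit R2 -> on_hand[A=31 B=53 C=54 D=43 E=18] avail[A=28 B=53 C=54 D=43 E=18] open={R1}
Step 4: commit R1 -> on_hand[A=28 B=53 C=54 D=43 E=18] avail[A=28 B=53 C=54 D=43 E=18] open={}
Step 5: reserve R3 E 5 -> on_hand[A=28 B=53 C=54 D=43 E=18] avail[A=28 B=53 C=54 D=43 E=13] open={R3}
Step 6: reserve R4 A 3 -> on_hand[A=28 B=53 C=54 D=43 E=18] avail[A=25 B=53 C=54 D=43 E=13] open={R3,R4}
Step 7: commit R3 -> on_hand[A=28 B=53 C=54 D=43 E=13] avail[A=25 B=53 C=54 D=43 E=13] open={R4}
Step 8: reserve R5 B 6 -> on_hand[A=28 B=53 C=54 D=43 E=13] avail[A=25 B=47 C=54 D=43 E=13] open={R4,R5}
Step 9: cancel R5 -> on_hand[A=28 B=53 C=54 D=43 E=13] avail[A=25 B=53 C=54 D=43 E=13] open={R4}
Step 10: reserve R6 C 1 -> on_hand[A=28 B=53 C=54 D=43 E=13] avail[A=25 B=53 C=53 D=43 E=13] open={R4,R6}
Step 11: commit R4 -> on_hand[A=25 B=53 C=54 D=43 E=13] avail[A=25 B=53 C=53 D=43 E=13] open={R6}
Step 12: reserve R7 C 4 -> on_hand[A=25 B=53 C=54 D=43 E=13] avail[A=25 B=53 C=49 D=43 E=13] open={R6,R7}
Step 13: reserve R8 B 1 -> on_hand[A=25 B=53 C=54 D=43 E=13] avail[A=25 B=52 C=49 D=43 E=13] open={R6,R7,R8}
Step 14: reserve R9 E 3 -> on_hand[A=25 B=53 C=54 D=43 E=13] avail[A=25 B=52 C=49 D=43 E=10] open={R6,R7,R8,R9}
Step 15: reserve R10 C 6 -> on_hand[A=25 B=53 C=54 D=43 E=13] avail[A=25 B=52 C=43 D=43 E=10] open={R10,R6,R7,R8,R9}
Step 16: reserve R11 D 8 -> on_hand[A=25 B=53 C=54 D=43 E=13] avail[A=25 B=52 C=43 D=35 E=10] open={R10,R11,R6,R7,R8,R9}
Step 17: commit R7 -> on_hand[A=25 B=53 C=50 D=43 E=13] avail[A=25 B=52 C=43 D=35 E=10] open={R10,R11,R6,R8,R9}
Open reservations: ['R10', 'R11', 'R6', 'R8', 'R9'] -> 5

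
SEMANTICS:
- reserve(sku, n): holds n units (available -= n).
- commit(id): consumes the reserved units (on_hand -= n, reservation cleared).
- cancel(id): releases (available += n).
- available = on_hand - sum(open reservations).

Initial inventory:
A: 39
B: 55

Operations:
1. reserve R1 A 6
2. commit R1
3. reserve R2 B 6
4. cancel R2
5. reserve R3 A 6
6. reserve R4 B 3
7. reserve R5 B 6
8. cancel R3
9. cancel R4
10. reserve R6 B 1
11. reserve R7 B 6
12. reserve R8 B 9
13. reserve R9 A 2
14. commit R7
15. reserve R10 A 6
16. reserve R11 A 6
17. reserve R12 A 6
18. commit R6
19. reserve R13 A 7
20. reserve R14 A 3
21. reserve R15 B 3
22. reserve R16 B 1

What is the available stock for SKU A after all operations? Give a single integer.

Step 1: reserve R1 A 6 -> on_hand[A=39 B=55] avail[A=33 B=55] open={R1}
Step 2: commit R1 -> on_hand[A=33 B=55] avail[A=33 B=55] open={}
Step 3: reserve R2 B 6 -> on_hand[A=33 B=55] avail[A=33 B=49] open={R2}
Step 4: cancel R2 -> on_hand[A=33 B=55] avail[A=33 B=55] open={}
Step 5: reserve R3 A 6 -> on_hand[A=33 B=55] avail[A=27 B=55] open={R3}
Step 6: reserve R4 B 3 -> on_hand[A=33 B=55] avail[A=27 B=52] open={R3,R4}
Step 7: reserve R5 B 6 -> on_hand[A=33 B=55] avail[A=27 B=46] open={R3,R4,R5}
Step 8: cancel R3 -> on_hand[A=33 B=55] avail[A=33 B=46] open={R4,R5}
Step 9: cancel R4 -> on_hand[A=33 B=55] avail[A=33 B=49] open={R5}
Step 10: reserve R6 B 1 -> on_hand[A=33 B=55] avail[A=33 B=48] open={R5,R6}
Step 11: reserve R7 B 6 -> on_hand[A=33 B=55] avail[A=33 B=42] open={R5,R6,R7}
Step 12: reserve R8 B 9 -> on_hand[A=33 B=55] avail[A=33 B=33] open={R5,R6,R7,R8}
Step 13: reserve R9 A 2 -> on_hand[A=33 B=55] avail[A=31 B=33] open={R5,R6,R7,R8,R9}
Step 14: commit R7 -> on_hand[A=33 B=49] avail[A=31 B=33] open={R5,R6,R8,R9}
Step 15: reserve R10 A 6 -> on_hand[A=33 B=49] avail[A=25 B=33] open={R10,R5,R6,R8,R9}
Step 16: reserve R11 A 6 -> on_hand[A=33 B=49] avail[A=19 B=33] open={R10,R11,R5,R6,R8,R9}
Step 17: reserve R12 A 6 -> on_hand[A=33 B=49] avail[A=13 B=33] open={R10,R11,R12,R5,R6,R8,R9}
Step 18: commit R6 -> on_hand[A=33 B=48] avail[A=13 B=33] open={R10,R11,R12,R5,R8,R9}
Step 19: reserve R13 A 7 -> on_hand[A=33 B=48] avail[A=6 B=33] open={R10,R11,R12,R13,R5,R8,R9}
Step 20: reserve R14 A 3 -> on_hand[A=33 B=48] avail[A=3 B=33] open={R10,R11,R12,R13,R14,R5,R8,R9}
Step 21: reserve R15 B 3 -> on_hand[A=33 B=48] avail[A=3 B=30] open={R10,R11,R12,R13,R14,R15,R5,R8,R9}
Step 22: reserve R16 B 1 -> on_hand[A=33 B=48] avail[A=3 B=29] open={R10,R11,R12,R13,R14,R15,R16,R5,R8,R9}
Final available[A] = 3

Answer: 3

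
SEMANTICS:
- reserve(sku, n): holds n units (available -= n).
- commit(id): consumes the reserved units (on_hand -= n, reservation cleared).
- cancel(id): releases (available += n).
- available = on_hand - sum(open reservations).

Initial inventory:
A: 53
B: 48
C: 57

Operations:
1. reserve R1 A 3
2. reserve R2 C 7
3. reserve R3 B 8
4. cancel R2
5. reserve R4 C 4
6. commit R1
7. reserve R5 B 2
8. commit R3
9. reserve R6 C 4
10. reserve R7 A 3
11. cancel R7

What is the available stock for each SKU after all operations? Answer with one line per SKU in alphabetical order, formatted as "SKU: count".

Step 1: reserve R1 A 3 -> on_hand[A=53 B=48 C=57] avail[A=50 B=48 C=57] open={R1}
Step 2: reserve R2 C 7 -> on_hand[A=53 B=48 C=57] avail[A=50 B=48 C=50] open={R1,R2}
Step 3: reserve R3 B 8 -> on_hand[A=53 B=48 C=57] avail[A=50 B=40 C=50] open={R1,R2,R3}
Step 4: cancel R2 -> on_hand[A=53 B=48 C=57] avail[A=50 B=40 C=57] open={R1,R3}
Step 5: reserve R4 C 4 -> on_hand[A=53 B=48 C=57] avail[A=50 B=40 C=53] open={R1,R3,R4}
Step 6: commit R1 -> on_hand[A=50 B=48 C=57] avail[A=50 B=40 C=53] open={R3,R4}
Step 7: reserve R5 B 2 -> on_hand[A=50 B=48 C=57] avail[A=50 B=38 C=53] open={R3,R4,R5}
Step 8: commit R3 -> on_hand[A=50 B=40 C=57] avail[A=50 B=38 C=53] open={R4,R5}
Step 9: reserve R6 C 4 -> on_hand[A=50 B=40 C=57] avail[A=50 B=38 C=49] open={R4,R5,R6}
Step 10: reserve R7 A 3 -> on_hand[A=50 B=40 C=57] avail[A=47 B=38 C=49] open={R4,R5,R6,R7}
Step 11: cancel R7 -> on_hand[A=50 B=40 C=57] avail[A=50 B=38 C=49] open={R4,R5,R6}

Answer: A: 50
B: 38
C: 49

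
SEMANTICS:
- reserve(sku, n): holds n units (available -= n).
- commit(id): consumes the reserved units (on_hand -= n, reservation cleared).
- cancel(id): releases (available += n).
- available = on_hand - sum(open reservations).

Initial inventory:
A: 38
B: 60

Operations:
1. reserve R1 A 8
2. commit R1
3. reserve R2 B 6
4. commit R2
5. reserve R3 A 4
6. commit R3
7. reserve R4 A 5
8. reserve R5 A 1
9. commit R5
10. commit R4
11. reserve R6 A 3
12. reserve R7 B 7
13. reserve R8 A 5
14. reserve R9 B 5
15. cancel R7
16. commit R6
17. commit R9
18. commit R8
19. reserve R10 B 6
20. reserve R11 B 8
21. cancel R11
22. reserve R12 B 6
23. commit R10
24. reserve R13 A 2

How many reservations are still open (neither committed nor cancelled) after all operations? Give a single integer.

Step 1: reserve R1 A 8 -> on_hand[A=38 B=60] avail[A=30 B=60] open={R1}
Step 2: commit R1 -> on_hand[A=30 B=60] avail[A=30 B=60] open={}
Step 3: reserve R2 B 6 -> on_hand[A=30 B=60] avail[A=30 B=54] open={R2}
Step 4: commit R2 -> on_hand[A=30 B=54] avail[A=30 B=54] open={}
Step 5: reserve R3 A 4 -> on_hand[A=30 B=54] avail[A=26 B=54] open={R3}
Step 6: commit R3 -> on_hand[A=26 B=54] avail[A=26 B=54] open={}
Step 7: reserve R4 A 5 -> on_hand[A=26 B=54] avail[A=21 B=54] open={R4}
Step 8: reserve R5 A 1 -> on_hand[A=26 B=54] avail[A=20 B=54] open={R4,R5}
Step 9: commit R5 -> on_hand[A=25 B=54] avail[A=20 B=54] open={R4}
Step 10: commit R4 -> on_hand[A=20 B=54] avail[A=20 B=54] open={}
Step 11: reserve R6 A 3 -> on_hand[A=20 B=54] avail[A=17 B=54] open={R6}
Step 12: reserve R7 B 7 -> on_hand[A=20 B=54] avail[A=17 B=47] open={R6,R7}
Step 13: reserve R8 A 5 -> on_hand[A=20 B=54] avail[A=12 B=47] open={R6,R7,R8}
Step 14: reserve R9 B 5 -> on_hand[A=20 B=54] avail[A=12 B=42] open={R6,R7,R8,R9}
Step 15: cancel R7 -> on_hand[A=20 B=54] avail[A=12 B=49] open={R6,R8,R9}
Step 16: commit R6 -> on_hand[A=17 B=54] avail[A=12 B=49] open={R8,R9}
Step 17: commit R9 -> on_hand[A=17 B=49] avail[A=12 B=49] open={R8}
Step 18: commit R8 -> on_hand[A=12 B=49] avail[A=12 B=49] open={}
Step 19: reserve R10 B 6 -> on_hand[A=12 B=49] avail[A=12 B=43] open={R10}
Step 20: reserve R11 B 8 -> on_hand[A=12 B=49] avail[A=12 B=35] open={R10,R11}
Step 21: cancel R11 -> on_hand[A=12 B=49] avail[A=12 B=43] open={R10}
Step 22: reserve R12 B 6 -> on_hand[A=12 B=49] avail[A=12 B=37] open={R10,R12}
Step 23: commit R10 -> on_hand[A=12 B=43] avail[A=12 B=37] open={R12}
Step 24: reserve R13 A 2 -> on_hand[A=12 B=43] avail[A=10 B=37] open={R12,R13}
Open reservations: ['R12', 'R13'] -> 2

Answer: 2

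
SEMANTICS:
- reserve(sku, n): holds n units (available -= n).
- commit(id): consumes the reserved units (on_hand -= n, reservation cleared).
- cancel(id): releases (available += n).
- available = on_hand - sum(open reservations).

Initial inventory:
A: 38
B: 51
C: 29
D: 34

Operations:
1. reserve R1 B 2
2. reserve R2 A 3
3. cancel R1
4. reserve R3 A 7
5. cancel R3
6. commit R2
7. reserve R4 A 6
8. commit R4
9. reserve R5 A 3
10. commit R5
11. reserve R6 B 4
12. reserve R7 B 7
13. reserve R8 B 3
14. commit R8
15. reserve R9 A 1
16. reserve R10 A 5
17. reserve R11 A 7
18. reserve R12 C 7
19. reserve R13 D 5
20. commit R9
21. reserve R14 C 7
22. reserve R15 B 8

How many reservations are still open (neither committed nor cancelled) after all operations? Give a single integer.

Step 1: reserve R1 B 2 -> on_hand[A=38 B=51 C=29 D=34] avail[A=38 B=49 C=29 D=34] open={R1}
Step 2: reserve R2 A 3 -> on_hand[A=38 B=51 C=29 D=34] avail[A=35 B=49 C=29 D=34] open={R1,R2}
Step 3: cancel R1 -> on_hand[A=38 B=51 C=29 D=34] avail[A=35 B=51 C=29 D=34] open={R2}
Step 4: reserve R3 A 7 -> on_hand[A=38 B=51 C=29 D=34] avail[A=28 B=51 C=29 D=34] open={R2,R3}
Step 5: cancel R3 -> on_hand[A=38 B=51 C=29 D=34] avail[A=35 B=51 C=29 D=34] open={R2}
Step 6: commit R2 -> on_hand[A=35 B=51 C=29 D=34] avail[A=35 B=51 C=29 D=34] open={}
Step 7: reserve R4 A 6 -> on_hand[A=35 B=51 C=29 D=34] avail[A=29 B=51 C=29 D=34] open={R4}
Step 8: commit R4 -> on_hand[A=29 B=51 C=29 D=34] avail[A=29 B=51 C=29 D=34] open={}
Step 9: reserve R5 A 3 -> on_hand[A=29 B=51 C=29 D=34] avail[A=26 B=51 C=29 D=34] open={R5}
Step 10: commit R5 -> on_hand[A=26 B=51 C=29 D=34] avail[A=26 B=51 C=29 D=34] open={}
Step 11: reserve R6 B 4 -> on_hand[A=26 B=51 C=29 D=34] avail[A=26 B=47 C=29 D=34] open={R6}
Step 12: reserve R7 B 7 -> on_hand[A=26 B=51 C=29 D=34] avail[A=26 B=40 C=29 D=34] open={R6,R7}
Step 13: reserve R8 B 3 -> on_hand[A=26 B=51 C=29 D=34] avail[A=26 B=37 C=29 D=34] open={R6,R7,R8}
Step 14: commit R8 -> on_hand[A=26 B=48 C=29 D=34] avail[A=26 B=37 C=29 D=34] open={R6,R7}
Step 15: reserve R9 A 1 -> on_hand[A=26 B=48 C=29 D=34] avail[A=25 B=37 C=29 D=34] open={R6,R7,R9}
Step 16: reserve R10 A 5 -> on_hand[A=26 B=48 C=29 D=34] avail[A=20 B=37 C=29 D=34] open={R10,R6,R7,R9}
Step 17: reserve R11 A 7 -> on_hand[A=26 B=48 C=29 D=34] avail[A=13 B=37 C=29 D=34] open={R10,R11,R6,R7,R9}
Step 18: reserve R12 C 7 -> on_hand[A=26 B=48 C=29 D=34] avail[A=13 B=37 C=22 D=34] open={R10,R11,R12,R6,R7,R9}
Step 19: reserve R13 D 5 -> on_hand[A=26 B=48 C=29 D=34] avail[A=13 B=37 C=22 D=29] open={R10,R11,R12,R13,R6,R7,R9}
Step 20: commit R9 -> on_hand[A=25 B=48 C=29 D=34] avail[A=13 B=37 C=22 D=29] open={R10,R11,R12,R13,R6,R7}
Step 21: reserve R14 C 7 -> on_hand[A=25 B=48 C=29 D=34] avail[A=13 B=37 C=15 D=29] open={R10,R11,R12,R13,R14,R6,R7}
Step 22: reserve R15 B 8 -> on_hand[A=25 B=48 C=29 D=34] avail[A=13 B=29 C=15 D=29] open={R10,R11,R12,R13,R14,R15,R6,R7}
Open reservations: ['R10', 'R11', 'R12', 'R13', 'R14', 'R15', 'R6', 'R7'] -> 8

Answer: 8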